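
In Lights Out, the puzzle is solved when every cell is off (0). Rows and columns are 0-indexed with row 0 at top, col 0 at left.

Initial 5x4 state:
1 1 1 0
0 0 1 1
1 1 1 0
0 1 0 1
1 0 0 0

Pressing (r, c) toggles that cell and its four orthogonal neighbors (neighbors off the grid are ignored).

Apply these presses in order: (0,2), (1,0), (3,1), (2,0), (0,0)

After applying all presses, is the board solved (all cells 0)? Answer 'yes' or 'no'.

Answer: no

Derivation:
After press 1 at (0,2):
1 0 0 1
0 0 0 1
1 1 1 0
0 1 0 1
1 0 0 0

After press 2 at (1,0):
0 0 0 1
1 1 0 1
0 1 1 0
0 1 0 1
1 0 0 0

After press 3 at (3,1):
0 0 0 1
1 1 0 1
0 0 1 0
1 0 1 1
1 1 0 0

After press 4 at (2,0):
0 0 0 1
0 1 0 1
1 1 1 0
0 0 1 1
1 1 0 0

After press 5 at (0,0):
1 1 0 1
1 1 0 1
1 1 1 0
0 0 1 1
1 1 0 0

Lights still on: 13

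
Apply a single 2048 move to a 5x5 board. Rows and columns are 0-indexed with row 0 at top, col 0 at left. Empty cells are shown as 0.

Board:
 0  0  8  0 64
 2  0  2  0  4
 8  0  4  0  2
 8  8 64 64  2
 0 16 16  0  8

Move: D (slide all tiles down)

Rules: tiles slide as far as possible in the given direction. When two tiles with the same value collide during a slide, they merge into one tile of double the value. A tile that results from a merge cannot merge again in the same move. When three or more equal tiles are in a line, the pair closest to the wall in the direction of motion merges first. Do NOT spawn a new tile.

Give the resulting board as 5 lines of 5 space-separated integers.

Answer:  0  0  8  0  0
 0  0  2  0 64
 0  0  4  0  4
 2  8 64  0  4
16 16 16 64  8

Derivation:
Slide down:
col 0: [0, 2, 8, 8, 0] -> [0, 0, 0, 2, 16]
col 1: [0, 0, 0, 8, 16] -> [0, 0, 0, 8, 16]
col 2: [8, 2, 4, 64, 16] -> [8, 2, 4, 64, 16]
col 3: [0, 0, 0, 64, 0] -> [0, 0, 0, 0, 64]
col 4: [64, 4, 2, 2, 8] -> [0, 64, 4, 4, 8]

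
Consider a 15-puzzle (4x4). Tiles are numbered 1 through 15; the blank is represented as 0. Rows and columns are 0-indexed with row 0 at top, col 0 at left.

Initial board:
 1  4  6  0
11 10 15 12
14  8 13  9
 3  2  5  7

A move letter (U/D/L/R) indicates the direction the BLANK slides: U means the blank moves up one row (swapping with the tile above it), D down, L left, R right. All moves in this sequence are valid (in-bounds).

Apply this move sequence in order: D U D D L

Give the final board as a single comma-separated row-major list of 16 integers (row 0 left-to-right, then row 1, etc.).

After move 1 (D):
 1  4  6 12
11 10 15  0
14  8 13  9
 3  2  5  7

After move 2 (U):
 1  4  6  0
11 10 15 12
14  8 13  9
 3  2  5  7

After move 3 (D):
 1  4  6 12
11 10 15  0
14  8 13  9
 3  2  5  7

After move 4 (D):
 1  4  6 12
11 10 15  9
14  8 13  0
 3  2  5  7

After move 5 (L):
 1  4  6 12
11 10 15  9
14  8  0 13
 3  2  5  7

Answer: 1, 4, 6, 12, 11, 10, 15, 9, 14, 8, 0, 13, 3, 2, 5, 7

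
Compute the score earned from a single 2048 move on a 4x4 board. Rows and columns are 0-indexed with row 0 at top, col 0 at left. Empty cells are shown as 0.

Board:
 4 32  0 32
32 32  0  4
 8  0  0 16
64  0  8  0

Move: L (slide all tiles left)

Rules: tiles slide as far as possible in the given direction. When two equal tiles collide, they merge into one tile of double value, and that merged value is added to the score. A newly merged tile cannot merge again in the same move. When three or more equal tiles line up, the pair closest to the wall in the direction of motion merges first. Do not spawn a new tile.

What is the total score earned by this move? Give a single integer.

Answer: 128

Derivation:
Slide left:
row 0: [4, 32, 0, 32] -> [4, 64, 0, 0]  score +64 (running 64)
row 1: [32, 32, 0, 4] -> [64, 4, 0, 0]  score +64 (running 128)
row 2: [8, 0, 0, 16] -> [8, 16, 0, 0]  score +0 (running 128)
row 3: [64, 0, 8, 0] -> [64, 8, 0, 0]  score +0 (running 128)
Board after move:
 4 64  0  0
64  4  0  0
 8 16  0  0
64  8  0  0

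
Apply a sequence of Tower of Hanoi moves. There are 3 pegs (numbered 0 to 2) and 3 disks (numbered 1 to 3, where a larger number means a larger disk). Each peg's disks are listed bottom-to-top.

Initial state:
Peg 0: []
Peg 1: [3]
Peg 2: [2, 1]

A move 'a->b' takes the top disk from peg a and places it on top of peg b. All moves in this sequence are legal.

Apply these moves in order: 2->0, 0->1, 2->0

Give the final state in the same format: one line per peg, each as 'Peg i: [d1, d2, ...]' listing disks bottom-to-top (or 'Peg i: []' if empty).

After move 1 (2->0):
Peg 0: [1]
Peg 1: [3]
Peg 2: [2]

After move 2 (0->1):
Peg 0: []
Peg 1: [3, 1]
Peg 2: [2]

After move 3 (2->0):
Peg 0: [2]
Peg 1: [3, 1]
Peg 2: []

Answer: Peg 0: [2]
Peg 1: [3, 1]
Peg 2: []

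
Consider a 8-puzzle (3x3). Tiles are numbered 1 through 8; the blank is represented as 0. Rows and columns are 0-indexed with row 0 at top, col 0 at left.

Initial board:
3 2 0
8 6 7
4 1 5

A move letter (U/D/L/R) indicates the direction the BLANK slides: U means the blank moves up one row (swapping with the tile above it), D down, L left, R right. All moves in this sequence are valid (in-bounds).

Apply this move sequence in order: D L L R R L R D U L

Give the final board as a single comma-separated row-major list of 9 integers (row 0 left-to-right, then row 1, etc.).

After move 1 (D):
3 2 7
8 6 0
4 1 5

After move 2 (L):
3 2 7
8 0 6
4 1 5

After move 3 (L):
3 2 7
0 8 6
4 1 5

After move 4 (R):
3 2 7
8 0 6
4 1 5

After move 5 (R):
3 2 7
8 6 0
4 1 5

After move 6 (L):
3 2 7
8 0 6
4 1 5

After move 7 (R):
3 2 7
8 6 0
4 1 5

After move 8 (D):
3 2 7
8 6 5
4 1 0

After move 9 (U):
3 2 7
8 6 0
4 1 5

After move 10 (L):
3 2 7
8 0 6
4 1 5

Answer: 3, 2, 7, 8, 0, 6, 4, 1, 5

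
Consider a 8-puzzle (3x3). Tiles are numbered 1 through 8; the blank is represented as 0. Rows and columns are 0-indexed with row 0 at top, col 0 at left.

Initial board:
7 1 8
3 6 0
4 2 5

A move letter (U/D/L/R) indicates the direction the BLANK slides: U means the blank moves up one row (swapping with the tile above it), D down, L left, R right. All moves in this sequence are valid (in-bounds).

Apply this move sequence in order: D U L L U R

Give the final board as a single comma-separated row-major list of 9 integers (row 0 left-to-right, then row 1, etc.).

After move 1 (D):
7 1 8
3 6 5
4 2 0

After move 2 (U):
7 1 8
3 6 0
4 2 5

After move 3 (L):
7 1 8
3 0 6
4 2 5

After move 4 (L):
7 1 8
0 3 6
4 2 5

After move 5 (U):
0 1 8
7 3 6
4 2 5

After move 6 (R):
1 0 8
7 3 6
4 2 5

Answer: 1, 0, 8, 7, 3, 6, 4, 2, 5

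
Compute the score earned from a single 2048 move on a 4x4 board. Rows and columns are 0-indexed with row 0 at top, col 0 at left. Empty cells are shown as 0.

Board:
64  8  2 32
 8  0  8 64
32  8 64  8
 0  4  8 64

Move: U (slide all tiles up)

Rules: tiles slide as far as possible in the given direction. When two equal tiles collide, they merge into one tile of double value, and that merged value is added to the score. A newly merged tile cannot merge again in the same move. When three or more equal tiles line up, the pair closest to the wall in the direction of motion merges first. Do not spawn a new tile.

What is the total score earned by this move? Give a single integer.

Slide up:
col 0: [64, 8, 32, 0] -> [64, 8, 32, 0]  score +0 (running 0)
col 1: [8, 0, 8, 4] -> [16, 4, 0, 0]  score +16 (running 16)
col 2: [2, 8, 64, 8] -> [2, 8, 64, 8]  score +0 (running 16)
col 3: [32, 64, 8, 64] -> [32, 64, 8, 64]  score +0 (running 16)
Board after move:
64 16  2 32
 8  4  8 64
32  0 64  8
 0  0  8 64

Answer: 16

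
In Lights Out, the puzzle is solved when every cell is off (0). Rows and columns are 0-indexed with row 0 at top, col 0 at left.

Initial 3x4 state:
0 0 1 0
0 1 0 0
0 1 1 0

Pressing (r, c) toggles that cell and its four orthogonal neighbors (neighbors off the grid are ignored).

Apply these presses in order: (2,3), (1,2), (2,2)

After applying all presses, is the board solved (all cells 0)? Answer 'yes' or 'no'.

Answer: yes

Derivation:
After press 1 at (2,3):
0 0 1 0
0 1 0 1
0 1 0 1

After press 2 at (1,2):
0 0 0 0
0 0 1 0
0 1 1 1

After press 3 at (2,2):
0 0 0 0
0 0 0 0
0 0 0 0

Lights still on: 0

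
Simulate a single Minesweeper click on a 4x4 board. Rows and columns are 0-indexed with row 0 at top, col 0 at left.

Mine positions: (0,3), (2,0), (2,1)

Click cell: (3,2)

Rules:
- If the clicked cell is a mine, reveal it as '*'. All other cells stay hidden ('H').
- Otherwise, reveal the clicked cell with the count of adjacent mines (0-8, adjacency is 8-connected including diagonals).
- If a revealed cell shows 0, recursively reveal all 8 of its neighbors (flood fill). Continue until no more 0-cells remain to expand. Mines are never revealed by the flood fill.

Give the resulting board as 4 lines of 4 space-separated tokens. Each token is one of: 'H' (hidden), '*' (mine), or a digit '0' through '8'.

H H H H
H H H H
H H H H
H H 1 H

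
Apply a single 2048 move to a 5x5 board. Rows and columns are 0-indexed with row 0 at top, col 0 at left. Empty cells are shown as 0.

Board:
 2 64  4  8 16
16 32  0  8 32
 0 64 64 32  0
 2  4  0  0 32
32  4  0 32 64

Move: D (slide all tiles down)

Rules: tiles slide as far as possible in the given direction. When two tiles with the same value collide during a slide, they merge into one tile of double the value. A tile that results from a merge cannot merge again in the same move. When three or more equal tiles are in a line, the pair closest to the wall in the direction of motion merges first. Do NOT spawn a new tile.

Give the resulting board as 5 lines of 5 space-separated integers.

Slide down:
col 0: [2, 16, 0, 2, 32] -> [0, 2, 16, 2, 32]
col 1: [64, 32, 64, 4, 4] -> [0, 64, 32, 64, 8]
col 2: [4, 0, 64, 0, 0] -> [0, 0, 0, 4, 64]
col 3: [8, 8, 32, 0, 32] -> [0, 0, 0, 16, 64]
col 4: [16, 32, 0, 32, 64] -> [0, 0, 16, 64, 64]

Answer:  0  0  0  0  0
 2 64  0  0  0
16 32  0  0 16
 2 64  4 16 64
32  8 64 64 64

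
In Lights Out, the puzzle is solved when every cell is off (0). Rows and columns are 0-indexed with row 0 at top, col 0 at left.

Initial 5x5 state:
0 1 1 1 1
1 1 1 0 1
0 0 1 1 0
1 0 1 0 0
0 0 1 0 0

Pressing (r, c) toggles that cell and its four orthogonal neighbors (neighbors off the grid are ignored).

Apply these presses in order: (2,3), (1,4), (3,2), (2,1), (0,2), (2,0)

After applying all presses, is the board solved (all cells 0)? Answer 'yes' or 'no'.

After press 1 at (2,3):
0 1 1 1 1
1 1 1 1 1
0 0 0 0 1
1 0 1 1 0
0 0 1 0 0

After press 2 at (1,4):
0 1 1 1 0
1 1 1 0 0
0 0 0 0 0
1 0 1 1 0
0 0 1 0 0

After press 3 at (3,2):
0 1 1 1 0
1 1 1 0 0
0 0 1 0 0
1 1 0 0 0
0 0 0 0 0

After press 4 at (2,1):
0 1 1 1 0
1 0 1 0 0
1 1 0 0 0
1 0 0 0 0
0 0 0 0 0

After press 5 at (0,2):
0 0 0 0 0
1 0 0 0 0
1 1 0 0 0
1 0 0 0 0
0 0 0 0 0

After press 6 at (2,0):
0 0 0 0 0
0 0 0 0 0
0 0 0 0 0
0 0 0 0 0
0 0 0 0 0

Lights still on: 0

Answer: yes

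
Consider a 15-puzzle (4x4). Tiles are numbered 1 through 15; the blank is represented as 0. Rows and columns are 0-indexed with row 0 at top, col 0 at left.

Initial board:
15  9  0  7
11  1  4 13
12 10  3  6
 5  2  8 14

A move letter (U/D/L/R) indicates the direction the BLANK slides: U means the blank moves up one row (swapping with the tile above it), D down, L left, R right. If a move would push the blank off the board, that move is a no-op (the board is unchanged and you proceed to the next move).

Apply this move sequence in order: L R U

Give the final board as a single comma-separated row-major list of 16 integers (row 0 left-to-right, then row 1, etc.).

After move 1 (L):
15  0  9  7
11  1  4 13
12 10  3  6
 5  2  8 14

After move 2 (R):
15  9  0  7
11  1  4 13
12 10  3  6
 5  2  8 14

After move 3 (U):
15  9  0  7
11  1  4 13
12 10  3  6
 5  2  8 14

Answer: 15, 9, 0, 7, 11, 1, 4, 13, 12, 10, 3, 6, 5, 2, 8, 14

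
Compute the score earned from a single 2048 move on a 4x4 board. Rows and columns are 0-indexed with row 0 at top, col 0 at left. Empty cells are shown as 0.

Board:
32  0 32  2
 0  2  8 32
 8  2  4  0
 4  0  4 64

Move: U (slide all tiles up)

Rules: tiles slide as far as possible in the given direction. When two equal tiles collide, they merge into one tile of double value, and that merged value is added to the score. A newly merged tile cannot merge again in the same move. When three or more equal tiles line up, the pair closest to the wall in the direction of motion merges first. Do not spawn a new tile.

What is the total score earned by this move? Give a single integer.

Slide up:
col 0: [32, 0, 8, 4] -> [32, 8, 4, 0]  score +0 (running 0)
col 1: [0, 2, 2, 0] -> [4, 0, 0, 0]  score +4 (running 4)
col 2: [32, 8, 4, 4] -> [32, 8, 8, 0]  score +8 (running 12)
col 3: [2, 32, 0, 64] -> [2, 32, 64, 0]  score +0 (running 12)
Board after move:
32  4 32  2
 8  0  8 32
 4  0  8 64
 0  0  0  0

Answer: 12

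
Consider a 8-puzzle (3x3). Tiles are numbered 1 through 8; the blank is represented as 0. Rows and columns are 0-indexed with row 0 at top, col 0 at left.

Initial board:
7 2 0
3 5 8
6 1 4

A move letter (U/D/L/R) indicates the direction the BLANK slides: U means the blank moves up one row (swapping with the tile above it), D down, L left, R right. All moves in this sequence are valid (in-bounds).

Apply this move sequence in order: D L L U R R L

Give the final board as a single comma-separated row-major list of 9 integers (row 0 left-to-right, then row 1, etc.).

After move 1 (D):
7 2 8
3 5 0
6 1 4

After move 2 (L):
7 2 8
3 0 5
6 1 4

After move 3 (L):
7 2 8
0 3 5
6 1 4

After move 4 (U):
0 2 8
7 3 5
6 1 4

After move 5 (R):
2 0 8
7 3 5
6 1 4

After move 6 (R):
2 8 0
7 3 5
6 1 4

After move 7 (L):
2 0 8
7 3 5
6 1 4

Answer: 2, 0, 8, 7, 3, 5, 6, 1, 4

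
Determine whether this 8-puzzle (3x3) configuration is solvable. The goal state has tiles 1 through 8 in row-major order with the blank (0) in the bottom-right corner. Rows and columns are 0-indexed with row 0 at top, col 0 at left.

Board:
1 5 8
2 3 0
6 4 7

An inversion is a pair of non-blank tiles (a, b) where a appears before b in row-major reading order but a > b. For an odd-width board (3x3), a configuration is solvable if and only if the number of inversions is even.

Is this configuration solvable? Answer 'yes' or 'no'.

Inversions (pairs i<j in row-major order where tile[i] > tile[j] > 0): 9
9 is odd, so the puzzle is not solvable.

Answer: no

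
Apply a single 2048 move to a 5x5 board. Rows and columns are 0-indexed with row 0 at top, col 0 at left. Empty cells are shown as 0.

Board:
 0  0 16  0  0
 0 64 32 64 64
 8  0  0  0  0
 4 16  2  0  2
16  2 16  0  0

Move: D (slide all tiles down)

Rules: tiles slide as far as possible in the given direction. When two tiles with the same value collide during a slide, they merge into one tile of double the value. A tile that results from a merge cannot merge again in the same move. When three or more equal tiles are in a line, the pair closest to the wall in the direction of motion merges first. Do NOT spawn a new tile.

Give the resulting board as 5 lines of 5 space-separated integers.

Answer:  0  0  0  0  0
 0  0 16  0  0
 8 64 32  0  0
 4 16  2  0 64
16  2 16 64  2

Derivation:
Slide down:
col 0: [0, 0, 8, 4, 16] -> [0, 0, 8, 4, 16]
col 1: [0, 64, 0, 16, 2] -> [0, 0, 64, 16, 2]
col 2: [16, 32, 0, 2, 16] -> [0, 16, 32, 2, 16]
col 3: [0, 64, 0, 0, 0] -> [0, 0, 0, 0, 64]
col 4: [0, 64, 0, 2, 0] -> [0, 0, 0, 64, 2]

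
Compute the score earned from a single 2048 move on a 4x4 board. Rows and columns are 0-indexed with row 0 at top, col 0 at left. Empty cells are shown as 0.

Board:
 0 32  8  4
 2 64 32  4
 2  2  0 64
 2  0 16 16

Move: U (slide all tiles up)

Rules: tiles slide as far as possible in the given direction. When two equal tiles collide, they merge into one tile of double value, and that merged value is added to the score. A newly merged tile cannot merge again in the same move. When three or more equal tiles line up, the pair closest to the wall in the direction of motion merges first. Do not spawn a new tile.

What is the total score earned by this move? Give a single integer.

Answer: 12

Derivation:
Slide up:
col 0: [0, 2, 2, 2] -> [4, 2, 0, 0]  score +4 (running 4)
col 1: [32, 64, 2, 0] -> [32, 64, 2, 0]  score +0 (running 4)
col 2: [8, 32, 0, 16] -> [8, 32, 16, 0]  score +0 (running 4)
col 3: [4, 4, 64, 16] -> [8, 64, 16, 0]  score +8 (running 12)
Board after move:
 4 32  8  8
 2 64 32 64
 0  2 16 16
 0  0  0  0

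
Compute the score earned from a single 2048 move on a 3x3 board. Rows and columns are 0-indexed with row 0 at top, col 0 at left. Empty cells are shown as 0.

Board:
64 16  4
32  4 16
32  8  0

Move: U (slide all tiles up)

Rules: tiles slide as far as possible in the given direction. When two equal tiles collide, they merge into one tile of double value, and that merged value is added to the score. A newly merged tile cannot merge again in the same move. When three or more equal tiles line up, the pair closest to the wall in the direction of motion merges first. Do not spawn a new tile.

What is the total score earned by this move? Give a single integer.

Answer: 64

Derivation:
Slide up:
col 0: [64, 32, 32] -> [64, 64, 0]  score +64 (running 64)
col 1: [16, 4, 8] -> [16, 4, 8]  score +0 (running 64)
col 2: [4, 16, 0] -> [4, 16, 0]  score +0 (running 64)
Board after move:
64 16  4
64  4 16
 0  8  0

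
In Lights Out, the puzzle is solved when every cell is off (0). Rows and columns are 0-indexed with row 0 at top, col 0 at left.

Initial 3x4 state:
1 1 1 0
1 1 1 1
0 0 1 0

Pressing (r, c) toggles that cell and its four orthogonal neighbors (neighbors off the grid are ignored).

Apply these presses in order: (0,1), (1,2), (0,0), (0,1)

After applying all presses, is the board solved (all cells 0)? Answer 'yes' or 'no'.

After press 1 at (0,1):
0 0 0 0
1 0 1 1
0 0 1 0

After press 2 at (1,2):
0 0 1 0
1 1 0 0
0 0 0 0

After press 3 at (0,0):
1 1 1 0
0 1 0 0
0 0 0 0

After press 4 at (0,1):
0 0 0 0
0 0 0 0
0 0 0 0

Lights still on: 0

Answer: yes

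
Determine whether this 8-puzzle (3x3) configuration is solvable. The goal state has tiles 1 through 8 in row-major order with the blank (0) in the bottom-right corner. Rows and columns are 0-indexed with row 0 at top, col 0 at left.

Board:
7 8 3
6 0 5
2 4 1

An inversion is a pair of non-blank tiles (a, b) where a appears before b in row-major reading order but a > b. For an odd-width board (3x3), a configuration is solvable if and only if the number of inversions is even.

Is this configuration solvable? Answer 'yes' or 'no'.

Answer: no

Derivation:
Inversions (pairs i<j in row-major order where tile[i] > tile[j] > 0): 23
23 is odd, so the puzzle is not solvable.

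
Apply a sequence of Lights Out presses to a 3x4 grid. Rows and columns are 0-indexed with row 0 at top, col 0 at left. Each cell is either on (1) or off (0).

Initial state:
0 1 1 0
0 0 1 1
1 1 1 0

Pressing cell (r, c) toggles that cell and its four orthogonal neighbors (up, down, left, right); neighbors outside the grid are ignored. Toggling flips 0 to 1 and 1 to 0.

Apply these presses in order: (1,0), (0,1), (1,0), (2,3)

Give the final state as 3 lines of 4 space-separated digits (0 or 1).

Answer: 1 0 0 0
0 1 1 0
1 1 0 1

Derivation:
After press 1 at (1,0):
1 1 1 0
1 1 1 1
0 1 1 0

After press 2 at (0,1):
0 0 0 0
1 0 1 1
0 1 1 0

After press 3 at (1,0):
1 0 0 0
0 1 1 1
1 1 1 0

After press 4 at (2,3):
1 0 0 0
0 1 1 0
1 1 0 1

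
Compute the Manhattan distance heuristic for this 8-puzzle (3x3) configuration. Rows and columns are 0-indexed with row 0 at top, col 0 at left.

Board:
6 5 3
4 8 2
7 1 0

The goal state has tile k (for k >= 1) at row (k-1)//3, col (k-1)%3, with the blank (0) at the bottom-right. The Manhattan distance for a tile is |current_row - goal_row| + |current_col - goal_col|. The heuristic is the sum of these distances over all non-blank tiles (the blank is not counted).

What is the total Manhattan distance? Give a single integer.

Tile 6: at (0,0), goal (1,2), distance |0-1|+|0-2| = 3
Tile 5: at (0,1), goal (1,1), distance |0-1|+|1-1| = 1
Tile 3: at (0,2), goal (0,2), distance |0-0|+|2-2| = 0
Tile 4: at (1,0), goal (1,0), distance |1-1|+|0-0| = 0
Tile 8: at (1,1), goal (2,1), distance |1-2|+|1-1| = 1
Tile 2: at (1,2), goal (0,1), distance |1-0|+|2-1| = 2
Tile 7: at (2,0), goal (2,0), distance |2-2|+|0-0| = 0
Tile 1: at (2,1), goal (0,0), distance |2-0|+|1-0| = 3
Sum: 3 + 1 + 0 + 0 + 1 + 2 + 0 + 3 = 10

Answer: 10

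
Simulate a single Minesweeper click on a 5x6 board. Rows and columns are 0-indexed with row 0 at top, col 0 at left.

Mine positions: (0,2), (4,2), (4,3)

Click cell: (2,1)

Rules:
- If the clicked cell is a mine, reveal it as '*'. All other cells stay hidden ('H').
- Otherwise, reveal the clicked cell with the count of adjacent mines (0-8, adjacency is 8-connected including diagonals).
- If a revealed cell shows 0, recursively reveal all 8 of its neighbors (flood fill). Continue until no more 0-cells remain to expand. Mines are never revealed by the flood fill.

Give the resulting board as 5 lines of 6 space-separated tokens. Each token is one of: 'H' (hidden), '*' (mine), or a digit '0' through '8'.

0 1 H 1 0 0
0 1 1 1 0 0
0 0 0 0 0 0
0 1 2 2 1 0
0 1 H H 1 0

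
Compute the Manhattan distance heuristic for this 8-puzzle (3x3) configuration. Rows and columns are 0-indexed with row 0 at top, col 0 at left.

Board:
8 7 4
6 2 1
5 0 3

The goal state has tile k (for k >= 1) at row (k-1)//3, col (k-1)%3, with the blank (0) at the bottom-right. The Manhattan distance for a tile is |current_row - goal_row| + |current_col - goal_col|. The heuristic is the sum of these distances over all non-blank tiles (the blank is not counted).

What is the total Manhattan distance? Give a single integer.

Tile 8: (0,0)->(2,1) = 3
Tile 7: (0,1)->(2,0) = 3
Tile 4: (0,2)->(1,0) = 3
Tile 6: (1,0)->(1,2) = 2
Tile 2: (1,1)->(0,1) = 1
Tile 1: (1,2)->(0,0) = 3
Tile 5: (2,0)->(1,1) = 2
Tile 3: (2,2)->(0,2) = 2
Sum: 3 + 3 + 3 + 2 + 1 + 3 + 2 + 2 = 19

Answer: 19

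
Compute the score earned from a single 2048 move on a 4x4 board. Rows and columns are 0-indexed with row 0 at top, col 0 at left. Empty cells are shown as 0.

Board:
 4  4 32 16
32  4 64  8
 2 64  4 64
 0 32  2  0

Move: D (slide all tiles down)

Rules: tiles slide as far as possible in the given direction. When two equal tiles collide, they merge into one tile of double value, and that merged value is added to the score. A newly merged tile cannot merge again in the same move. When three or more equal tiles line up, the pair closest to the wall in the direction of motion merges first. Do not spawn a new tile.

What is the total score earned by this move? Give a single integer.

Answer: 8

Derivation:
Slide down:
col 0: [4, 32, 2, 0] -> [0, 4, 32, 2]  score +0 (running 0)
col 1: [4, 4, 64, 32] -> [0, 8, 64, 32]  score +8 (running 8)
col 2: [32, 64, 4, 2] -> [32, 64, 4, 2]  score +0 (running 8)
col 3: [16, 8, 64, 0] -> [0, 16, 8, 64]  score +0 (running 8)
Board after move:
 0  0 32  0
 4  8 64 16
32 64  4  8
 2 32  2 64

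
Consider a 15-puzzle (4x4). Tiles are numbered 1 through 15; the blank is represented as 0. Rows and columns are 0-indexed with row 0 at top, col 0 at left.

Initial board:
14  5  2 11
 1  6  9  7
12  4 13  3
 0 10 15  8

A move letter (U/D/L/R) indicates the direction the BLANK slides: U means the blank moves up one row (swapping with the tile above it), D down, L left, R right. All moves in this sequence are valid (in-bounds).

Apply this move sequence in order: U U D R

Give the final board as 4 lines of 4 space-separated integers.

Answer: 14  5  2 11
 1  6  9  7
 4  0 13  3
12 10 15  8

Derivation:
After move 1 (U):
14  5  2 11
 1  6  9  7
 0  4 13  3
12 10 15  8

After move 2 (U):
14  5  2 11
 0  6  9  7
 1  4 13  3
12 10 15  8

After move 3 (D):
14  5  2 11
 1  6  9  7
 0  4 13  3
12 10 15  8

After move 4 (R):
14  5  2 11
 1  6  9  7
 4  0 13  3
12 10 15  8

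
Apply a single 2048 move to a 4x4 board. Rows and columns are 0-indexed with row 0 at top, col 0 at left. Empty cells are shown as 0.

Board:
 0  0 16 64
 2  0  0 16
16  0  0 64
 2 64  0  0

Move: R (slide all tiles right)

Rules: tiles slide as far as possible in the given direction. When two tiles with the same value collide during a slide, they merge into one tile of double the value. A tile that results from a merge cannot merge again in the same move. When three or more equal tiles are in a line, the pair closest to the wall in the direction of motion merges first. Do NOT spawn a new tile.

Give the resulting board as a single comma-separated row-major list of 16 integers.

Slide right:
row 0: [0, 0, 16, 64] -> [0, 0, 16, 64]
row 1: [2, 0, 0, 16] -> [0, 0, 2, 16]
row 2: [16, 0, 0, 64] -> [0, 0, 16, 64]
row 3: [2, 64, 0, 0] -> [0, 0, 2, 64]

Answer: 0, 0, 16, 64, 0, 0, 2, 16, 0, 0, 16, 64, 0, 0, 2, 64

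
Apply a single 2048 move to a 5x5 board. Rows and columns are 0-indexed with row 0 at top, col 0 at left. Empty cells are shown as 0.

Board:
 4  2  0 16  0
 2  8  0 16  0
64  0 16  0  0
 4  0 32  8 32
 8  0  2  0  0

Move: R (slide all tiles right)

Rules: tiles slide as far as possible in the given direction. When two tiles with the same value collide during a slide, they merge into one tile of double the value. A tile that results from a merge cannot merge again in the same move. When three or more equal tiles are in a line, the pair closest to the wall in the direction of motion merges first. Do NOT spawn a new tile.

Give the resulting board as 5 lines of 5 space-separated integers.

Slide right:
row 0: [4, 2, 0, 16, 0] -> [0, 0, 4, 2, 16]
row 1: [2, 8, 0, 16, 0] -> [0, 0, 2, 8, 16]
row 2: [64, 0, 16, 0, 0] -> [0, 0, 0, 64, 16]
row 3: [4, 0, 32, 8, 32] -> [0, 4, 32, 8, 32]
row 4: [8, 0, 2, 0, 0] -> [0, 0, 0, 8, 2]

Answer:  0  0  4  2 16
 0  0  2  8 16
 0  0  0 64 16
 0  4 32  8 32
 0  0  0  8  2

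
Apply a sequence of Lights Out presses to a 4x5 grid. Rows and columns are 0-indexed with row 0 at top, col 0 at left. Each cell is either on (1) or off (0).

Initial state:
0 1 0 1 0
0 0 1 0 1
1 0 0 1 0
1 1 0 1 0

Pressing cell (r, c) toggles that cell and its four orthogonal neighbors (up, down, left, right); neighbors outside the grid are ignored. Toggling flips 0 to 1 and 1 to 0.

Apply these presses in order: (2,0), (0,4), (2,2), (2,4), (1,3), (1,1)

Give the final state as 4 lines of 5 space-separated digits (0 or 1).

Answer: 0 0 0 1 1
0 1 0 1 0
0 1 1 0 1
0 1 1 1 1

Derivation:
After press 1 at (2,0):
0 1 0 1 0
1 0 1 0 1
0 1 0 1 0
0 1 0 1 0

After press 2 at (0,4):
0 1 0 0 1
1 0 1 0 0
0 1 0 1 0
0 1 0 1 0

After press 3 at (2,2):
0 1 0 0 1
1 0 0 0 0
0 0 1 0 0
0 1 1 1 0

After press 4 at (2,4):
0 1 0 0 1
1 0 0 0 1
0 0 1 1 1
0 1 1 1 1

After press 5 at (1,3):
0 1 0 1 1
1 0 1 1 0
0 0 1 0 1
0 1 1 1 1

After press 6 at (1,1):
0 0 0 1 1
0 1 0 1 0
0 1 1 0 1
0 1 1 1 1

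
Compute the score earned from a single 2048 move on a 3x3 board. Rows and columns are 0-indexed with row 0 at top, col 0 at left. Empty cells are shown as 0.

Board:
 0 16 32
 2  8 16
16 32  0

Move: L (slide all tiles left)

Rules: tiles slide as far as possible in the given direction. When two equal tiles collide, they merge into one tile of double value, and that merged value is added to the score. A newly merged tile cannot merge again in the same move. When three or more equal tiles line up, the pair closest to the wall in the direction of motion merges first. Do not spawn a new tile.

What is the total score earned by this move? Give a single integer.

Slide left:
row 0: [0, 16, 32] -> [16, 32, 0]  score +0 (running 0)
row 1: [2, 8, 16] -> [2, 8, 16]  score +0 (running 0)
row 2: [16, 32, 0] -> [16, 32, 0]  score +0 (running 0)
Board after move:
16 32  0
 2  8 16
16 32  0

Answer: 0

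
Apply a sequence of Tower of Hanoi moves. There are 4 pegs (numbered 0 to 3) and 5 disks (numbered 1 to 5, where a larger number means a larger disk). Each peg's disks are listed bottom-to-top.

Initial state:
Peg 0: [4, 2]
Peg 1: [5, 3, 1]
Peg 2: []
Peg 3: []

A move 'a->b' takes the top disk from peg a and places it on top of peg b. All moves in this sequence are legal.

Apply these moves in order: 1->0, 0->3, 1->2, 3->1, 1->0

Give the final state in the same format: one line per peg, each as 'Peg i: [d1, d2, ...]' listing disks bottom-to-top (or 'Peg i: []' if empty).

Answer: Peg 0: [4, 2, 1]
Peg 1: [5]
Peg 2: [3]
Peg 3: []

Derivation:
After move 1 (1->0):
Peg 0: [4, 2, 1]
Peg 1: [5, 3]
Peg 2: []
Peg 3: []

After move 2 (0->3):
Peg 0: [4, 2]
Peg 1: [5, 3]
Peg 2: []
Peg 3: [1]

After move 3 (1->2):
Peg 0: [4, 2]
Peg 1: [5]
Peg 2: [3]
Peg 3: [1]

After move 4 (3->1):
Peg 0: [4, 2]
Peg 1: [5, 1]
Peg 2: [3]
Peg 3: []

After move 5 (1->0):
Peg 0: [4, 2, 1]
Peg 1: [5]
Peg 2: [3]
Peg 3: []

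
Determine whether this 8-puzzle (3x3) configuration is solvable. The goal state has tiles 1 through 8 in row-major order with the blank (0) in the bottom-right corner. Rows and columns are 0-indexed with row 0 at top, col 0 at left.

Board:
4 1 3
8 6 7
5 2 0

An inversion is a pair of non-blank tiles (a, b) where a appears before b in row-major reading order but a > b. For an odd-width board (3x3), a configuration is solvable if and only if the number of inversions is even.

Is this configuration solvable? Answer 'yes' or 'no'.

Inversions (pairs i<j in row-major order where tile[i] > tile[j] > 0): 13
13 is odd, so the puzzle is not solvable.

Answer: no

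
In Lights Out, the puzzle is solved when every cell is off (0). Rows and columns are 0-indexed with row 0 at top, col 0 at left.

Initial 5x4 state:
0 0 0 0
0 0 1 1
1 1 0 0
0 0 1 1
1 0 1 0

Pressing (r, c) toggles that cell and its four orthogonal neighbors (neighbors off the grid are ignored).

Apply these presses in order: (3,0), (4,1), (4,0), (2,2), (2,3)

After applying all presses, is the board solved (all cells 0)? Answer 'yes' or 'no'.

Answer: yes

Derivation:
After press 1 at (3,0):
0 0 0 0
0 0 1 1
0 1 0 0
1 1 1 1
0 0 1 0

After press 2 at (4,1):
0 0 0 0
0 0 1 1
0 1 0 0
1 0 1 1
1 1 0 0

After press 3 at (4,0):
0 0 0 0
0 0 1 1
0 1 0 0
0 0 1 1
0 0 0 0

After press 4 at (2,2):
0 0 0 0
0 0 0 1
0 0 1 1
0 0 0 1
0 0 0 0

After press 5 at (2,3):
0 0 0 0
0 0 0 0
0 0 0 0
0 0 0 0
0 0 0 0

Lights still on: 0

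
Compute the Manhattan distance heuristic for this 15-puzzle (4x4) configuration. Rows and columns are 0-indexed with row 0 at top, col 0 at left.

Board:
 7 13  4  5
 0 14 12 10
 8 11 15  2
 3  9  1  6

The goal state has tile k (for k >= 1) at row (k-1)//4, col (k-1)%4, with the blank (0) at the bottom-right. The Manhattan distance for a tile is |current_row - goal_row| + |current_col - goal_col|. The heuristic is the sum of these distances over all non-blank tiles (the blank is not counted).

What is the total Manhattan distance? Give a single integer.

Answer: 45

Derivation:
Tile 7: at (0,0), goal (1,2), distance |0-1|+|0-2| = 3
Tile 13: at (0,1), goal (3,0), distance |0-3|+|1-0| = 4
Tile 4: at (0,2), goal (0,3), distance |0-0|+|2-3| = 1
Tile 5: at (0,3), goal (1,0), distance |0-1|+|3-0| = 4
Tile 14: at (1,1), goal (3,1), distance |1-3|+|1-1| = 2
Tile 12: at (1,2), goal (2,3), distance |1-2|+|2-3| = 2
Tile 10: at (1,3), goal (2,1), distance |1-2|+|3-1| = 3
Tile 8: at (2,0), goal (1,3), distance |2-1|+|0-3| = 4
Tile 11: at (2,1), goal (2,2), distance |2-2|+|1-2| = 1
Tile 15: at (2,2), goal (3,2), distance |2-3|+|2-2| = 1
Tile 2: at (2,3), goal (0,1), distance |2-0|+|3-1| = 4
Tile 3: at (3,0), goal (0,2), distance |3-0|+|0-2| = 5
Tile 9: at (3,1), goal (2,0), distance |3-2|+|1-0| = 2
Tile 1: at (3,2), goal (0,0), distance |3-0|+|2-0| = 5
Tile 6: at (3,3), goal (1,1), distance |3-1|+|3-1| = 4
Sum: 3 + 4 + 1 + 4 + 2 + 2 + 3 + 4 + 1 + 1 + 4 + 5 + 2 + 5 + 4 = 45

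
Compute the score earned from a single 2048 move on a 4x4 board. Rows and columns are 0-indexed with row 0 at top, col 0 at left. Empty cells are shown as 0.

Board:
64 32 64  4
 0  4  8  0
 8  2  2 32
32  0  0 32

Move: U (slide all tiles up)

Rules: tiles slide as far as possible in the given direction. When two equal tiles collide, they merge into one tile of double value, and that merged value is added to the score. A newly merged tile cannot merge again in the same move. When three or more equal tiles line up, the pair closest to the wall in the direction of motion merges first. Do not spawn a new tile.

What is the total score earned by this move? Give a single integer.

Slide up:
col 0: [64, 0, 8, 32] -> [64, 8, 32, 0]  score +0 (running 0)
col 1: [32, 4, 2, 0] -> [32, 4, 2, 0]  score +0 (running 0)
col 2: [64, 8, 2, 0] -> [64, 8, 2, 0]  score +0 (running 0)
col 3: [4, 0, 32, 32] -> [4, 64, 0, 0]  score +64 (running 64)
Board after move:
64 32 64  4
 8  4  8 64
32  2  2  0
 0  0  0  0

Answer: 64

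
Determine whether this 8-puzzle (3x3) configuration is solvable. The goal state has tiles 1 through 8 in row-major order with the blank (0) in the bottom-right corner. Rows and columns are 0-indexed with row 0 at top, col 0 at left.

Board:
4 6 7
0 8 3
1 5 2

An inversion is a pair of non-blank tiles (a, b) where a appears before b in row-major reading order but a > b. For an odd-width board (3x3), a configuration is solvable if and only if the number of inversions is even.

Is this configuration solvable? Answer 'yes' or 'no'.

Answer: yes

Derivation:
Inversions (pairs i<j in row-major order where tile[i] > tile[j] > 0): 18
18 is even, so the puzzle is solvable.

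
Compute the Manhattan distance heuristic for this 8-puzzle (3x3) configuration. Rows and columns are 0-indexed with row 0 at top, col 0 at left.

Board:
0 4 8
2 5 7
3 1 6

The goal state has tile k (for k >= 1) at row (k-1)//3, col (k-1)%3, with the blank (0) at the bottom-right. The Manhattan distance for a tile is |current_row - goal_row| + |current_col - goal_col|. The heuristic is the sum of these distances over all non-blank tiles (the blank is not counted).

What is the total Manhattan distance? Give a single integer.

Tile 4: (0,1)->(1,0) = 2
Tile 8: (0,2)->(2,1) = 3
Tile 2: (1,0)->(0,1) = 2
Tile 5: (1,1)->(1,1) = 0
Tile 7: (1,2)->(2,0) = 3
Tile 3: (2,0)->(0,2) = 4
Tile 1: (2,1)->(0,0) = 3
Tile 6: (2,2)->(1,2) = 1
Sum: 2 + 3 + 2 + 0 + 3 + 4 + 3 + 1 = 18

Answer: 18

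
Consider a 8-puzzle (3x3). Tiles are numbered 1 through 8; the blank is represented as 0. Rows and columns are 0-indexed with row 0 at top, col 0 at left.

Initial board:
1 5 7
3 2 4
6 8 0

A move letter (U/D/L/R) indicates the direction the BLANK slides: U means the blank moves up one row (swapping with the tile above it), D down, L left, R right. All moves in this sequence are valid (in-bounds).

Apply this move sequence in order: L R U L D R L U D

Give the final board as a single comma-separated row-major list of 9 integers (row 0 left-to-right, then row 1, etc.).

After move 1 (L):
1 5 7
3 2 4
6 0 8

After move 2 (R):
1 5 7
3 2 4
6 8 0

After move 3 (U):
1 5 7
3 2 0
6 8 4

After move 4 (L):
1 5 7
3 0 2
6 8 4

After move 5 (D):
1 5 7
3 8 2
6 0 4

After move 6 (R):
1 5 7
3 8 2
6 4 0

After move 7 (L):
1 5 7
3 8 2
6 0 4

After move 8 (U):
1 5 7
3 0 2
6 8 4

After move 9 (D):
1 5 7
3 8 2
6 0 4

Answer: 1, 5, 7, 3, 8, 2, 6, 0, 4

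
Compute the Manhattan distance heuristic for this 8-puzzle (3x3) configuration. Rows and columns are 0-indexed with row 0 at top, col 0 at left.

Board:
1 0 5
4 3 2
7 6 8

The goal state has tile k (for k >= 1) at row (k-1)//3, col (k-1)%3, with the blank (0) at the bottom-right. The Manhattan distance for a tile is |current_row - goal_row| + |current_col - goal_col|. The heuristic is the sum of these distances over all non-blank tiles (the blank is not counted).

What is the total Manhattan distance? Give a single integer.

Tile 1: at (0,0), goal (0,0), distance |0-0|+|0-0| = 0
Tile 5: at (0,2), goal (1,1), distance |0-1|+|2-1| = 2
Tile 4: at (1,0), goal (1,0), distance |1-1|+|0-0| = 0
Tile 3: at (1,1), goal (0,2), distance |1-0|+|1-2| = 2
Tile 2: at (1,2), goal (0,1), distance |1-0|+|2-1| = 2
Tile 7: at (2,0), goal (2,0), distance |2-2|+|0-0| = 0
Tile 6: at (2,1), goal (1,2), distance |2-1|+|1-2| = 2
Tile 8: at (2,2), goal (2,1), distance |2-2|+|2-1| = 1
Sum: 0 + 2 + 0 + 2 + 2 + 0 + 2 + 1 = 9

Answer: 9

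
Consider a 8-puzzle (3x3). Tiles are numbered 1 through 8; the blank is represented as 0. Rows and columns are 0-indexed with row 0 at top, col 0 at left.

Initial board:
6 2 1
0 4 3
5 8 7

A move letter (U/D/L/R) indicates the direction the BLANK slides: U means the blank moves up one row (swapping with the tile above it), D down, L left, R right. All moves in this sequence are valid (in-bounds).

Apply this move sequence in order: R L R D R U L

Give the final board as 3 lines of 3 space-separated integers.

After move 1 (R):
6 2 1
4 0 3
5 8 7

After move 2 (L):
6 2 1
0 4 3
5 8 7

After move 3 (R):
6 2 1
4 0 3
5 8 7

After move 4 (D):
6 2 1
4 8 3
5 0 7

After move 5 (R):
6 2 1
4 8 3
5 7 0

After move 6 (U):
6 2 1
4 8 0
5 7 3

After move 7 (L):
6 2 1
4 0 8
5 7 3

Answer: 6 2 1
4 0 8
5 7 3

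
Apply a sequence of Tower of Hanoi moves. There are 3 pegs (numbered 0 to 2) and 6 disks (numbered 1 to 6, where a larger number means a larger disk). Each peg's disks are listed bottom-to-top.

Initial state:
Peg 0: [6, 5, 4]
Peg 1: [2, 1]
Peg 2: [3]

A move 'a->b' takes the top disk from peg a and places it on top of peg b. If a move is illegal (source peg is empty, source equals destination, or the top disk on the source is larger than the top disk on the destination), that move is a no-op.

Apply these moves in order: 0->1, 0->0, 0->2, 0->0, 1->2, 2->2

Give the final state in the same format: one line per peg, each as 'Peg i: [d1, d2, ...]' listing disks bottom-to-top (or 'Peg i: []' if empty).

After move 1 (0->1):
Peg 0: [6, 5, 4]
Peg 1: [2, 1]
Peg 2: [3]

After move 2 (0->0):
Peg 0: [6, 5, 4]
Peg 1: [2, 1]
Peg 2: [3]

After move 3 (0->2):
Peg 0: [6, 5, 4]
Peg 1: [2, 1]
Peg 2: [3]

After move 4 (0->0):
Peg 0: [6, 5, 4]
Peg 1: [2, 1]
Peg 2: [3]

After move 5 (1->2):
Peg 0: [6, 5, 4]
Peg 1: [2]
Peg 2: [3, 1]

After move 6 (2->2):
Peg 0: [6, 5, 4]
Peg 1: [2]
Peg 2: [3, 1]

Answer: Peg 0: [6, 5, 4]
Peg 1: [2]
Peg 2: [3, 1]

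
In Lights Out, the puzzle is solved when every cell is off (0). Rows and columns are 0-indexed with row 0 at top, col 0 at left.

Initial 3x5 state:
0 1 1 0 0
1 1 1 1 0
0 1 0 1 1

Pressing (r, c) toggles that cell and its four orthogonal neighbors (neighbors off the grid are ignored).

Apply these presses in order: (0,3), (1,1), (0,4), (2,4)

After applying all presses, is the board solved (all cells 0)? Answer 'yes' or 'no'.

Answer: yes

Derivation:
After press 1 at (0,3):
0 1 0 1 1
1 1 1 0 0
0 1 0 1 1

After press 2 at (1,1):
0 0 0 1 1
0 0 0 0 0
0 0 0 1 1

After press 3 at (0,4):
0 0 0 0 0
0 0 0 0 1
0 0 0 1 1

After press 4 at (2,4):
0 0 0 0 0
0 0 0 0 0
0 0 0 0 0

Lights still on: 0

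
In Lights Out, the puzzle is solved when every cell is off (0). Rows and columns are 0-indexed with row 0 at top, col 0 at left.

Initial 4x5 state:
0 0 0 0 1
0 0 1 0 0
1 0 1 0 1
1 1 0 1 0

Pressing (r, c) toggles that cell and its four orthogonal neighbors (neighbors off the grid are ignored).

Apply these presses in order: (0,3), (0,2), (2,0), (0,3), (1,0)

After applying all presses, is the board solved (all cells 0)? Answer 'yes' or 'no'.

After press 1 at (0,3):
0 0 1 1 0
0 0 1 1 0
1 0 1 0 1
1 1 0 1 0

After press 2 at (0,2):
0 1 0 0 0
0 0 0 1 0
1 0 1 0 1
1 1 0 1 0

After press 3 at (2,0):
0 1 0 0 0
1 0 0 1 0
0 1 1 0 1
0 1 0 1 0

After press 4 at (0,3):
0 1 1 1 1
1 0 0 0 0
0 1 1 0 1
0 1 0 1 0

After press 5 at (1,0):
1 1 1 1 1
0 1 0 0 0
1 1 1 0 1
0 1 0 1 0

Lights still on: 12

Answer: no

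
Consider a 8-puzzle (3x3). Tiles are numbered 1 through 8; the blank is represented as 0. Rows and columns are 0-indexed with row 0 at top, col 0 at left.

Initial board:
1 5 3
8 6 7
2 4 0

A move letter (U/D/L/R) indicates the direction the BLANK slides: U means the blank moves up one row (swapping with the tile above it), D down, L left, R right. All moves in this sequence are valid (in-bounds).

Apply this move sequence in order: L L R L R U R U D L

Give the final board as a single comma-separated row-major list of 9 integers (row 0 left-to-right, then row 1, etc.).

After move 1 (L):
1 5 3
8 6 7
2 0 4

After move 2 (L):
1 5 3
8 6 7
0 2 4

After move 3 (R):
1 5 3
8 6 7
2 0 4

After move 4 (L):
1 5 3
8 6 7
0 2 4

After move 5 (R):
1 5 3
8 6 7
2 0 4

After move 6 (U):
1 5 3
8 0 7
2 6 4

After move 7 (R):
1 5 3
8 7 0
2 6 4

After move 8 (U):
1 5 0
8 7 3
2 6 4

After move 9 (D):
1 5 3
8 7 0
2 6 4

After move 10 (L):
1 5 3
8 0 7
2 6 4

Answer: 1, 5, 3, 8, 0, 7, 2, 6, 4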